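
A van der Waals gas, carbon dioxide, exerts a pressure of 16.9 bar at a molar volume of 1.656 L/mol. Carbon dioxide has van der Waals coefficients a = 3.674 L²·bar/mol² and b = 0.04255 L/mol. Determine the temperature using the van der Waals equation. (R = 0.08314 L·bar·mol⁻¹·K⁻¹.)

T = (P + a/V_m²)(V_m − b)/R
P + a/V_m² = 16.9 + 3.674/(1.656)² = 18.240 bar
V_m − b = 1.656 − 0.04255 = 1.6135 L/mol
T = (18.240)(1.6135)/0.08314 = 354.0 K

T ≈ 354.0 K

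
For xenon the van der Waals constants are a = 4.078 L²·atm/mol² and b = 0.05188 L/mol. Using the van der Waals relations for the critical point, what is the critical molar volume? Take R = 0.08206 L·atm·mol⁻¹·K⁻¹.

For a van der Waals gas, V_m,c = 3b.
V_m,c = 3×0.05188 = 0.1556 L/mol

V_m,c ≈ 0.1556 L/mol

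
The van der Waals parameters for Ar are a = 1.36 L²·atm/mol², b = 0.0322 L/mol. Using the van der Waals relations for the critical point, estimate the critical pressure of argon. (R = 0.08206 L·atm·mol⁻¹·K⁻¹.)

P_c ≈ 48.58 atm

For a van der Waals gas, P_c = a/(27b²).
P_c = 1.36/(27×(0.0322)²) = 1.36/0.027995 = 48.58 atm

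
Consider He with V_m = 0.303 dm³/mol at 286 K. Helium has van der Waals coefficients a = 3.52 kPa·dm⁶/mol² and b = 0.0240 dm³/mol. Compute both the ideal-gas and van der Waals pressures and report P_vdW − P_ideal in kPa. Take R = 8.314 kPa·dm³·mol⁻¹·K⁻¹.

ΔP ≈ 636.7 kPa

Ideal: P_ideal = RT/V_m = (8.314)(286)/0.303 = 7847.54 kPa
vdW: P = RT/(V_m − b) − a/V_m² = 2377.80/0.279000 − 3.52/0.0918090 = 8522.58 − 38.3405 = 8484.24 kPa
ΔP = 8484.24 − 7847.54 = 636.7 kPa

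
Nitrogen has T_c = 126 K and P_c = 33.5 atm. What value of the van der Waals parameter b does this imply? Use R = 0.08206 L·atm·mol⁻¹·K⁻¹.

From T_c = 8a/(27Rb) and P_c = a/(27b²): b = R T_c/(8 P_c).
b = (0.08206)(126)/(8×33.5) = 10.340/268.00 = 0.03858 L/mol

b ≈ 0.03858 L/mol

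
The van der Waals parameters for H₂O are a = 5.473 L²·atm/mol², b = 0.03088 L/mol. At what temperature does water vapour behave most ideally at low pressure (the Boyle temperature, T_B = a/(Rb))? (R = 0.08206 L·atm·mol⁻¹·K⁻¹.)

For a van der Waals gas the second virial coefficient B₂ = b − a/(RT) vanishes at T_B = a/(Rb).
T_B = 5.473/(0.08206×0.03088) = 5.473/0.0025340 = 2160 K

T_B ≈ 2160 K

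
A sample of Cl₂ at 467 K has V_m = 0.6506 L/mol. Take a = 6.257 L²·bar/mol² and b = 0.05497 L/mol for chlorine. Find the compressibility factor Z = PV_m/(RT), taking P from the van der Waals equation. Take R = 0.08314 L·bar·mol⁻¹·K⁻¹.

P = RT/(V_m − b) − a/V_m² = (0.08314)(467)/(0.6506 − 0.05497) − 6.257/(0.6506)²
  = 38.826/0.59563 − 14.782 = 65.185 − 14.782 = 50.403 bar
Z = PV_m/(RT) = (50.403)(0.6506)/((0.08314)(467)) = 32.792/38.826 = 0.8446

Z ≈ 0.8446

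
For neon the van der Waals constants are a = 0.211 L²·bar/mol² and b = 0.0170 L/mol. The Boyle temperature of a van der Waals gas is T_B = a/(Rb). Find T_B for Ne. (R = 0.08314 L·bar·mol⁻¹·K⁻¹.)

T_B ≈ 149.3 K

For a van der Waals gas the second virial coefficient B₂ = b − a/(RT) vanishes at T_B = a/(Rb).
T_B = 0.211/(0.08314×0.0170) = 0.211/0.0014134 = 149.3 K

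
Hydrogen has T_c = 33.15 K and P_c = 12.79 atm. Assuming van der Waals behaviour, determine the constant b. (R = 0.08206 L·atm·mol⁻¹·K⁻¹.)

b ≈ 0.02659 L/mol

From T_c = 8a/(27Rb) and P_c = a/(27b²): b = R T_c/(8 P_c).
b = (0.08206)(33.15)/(8×12.79) = 2.7203/102.32 = 0.02659 L/mol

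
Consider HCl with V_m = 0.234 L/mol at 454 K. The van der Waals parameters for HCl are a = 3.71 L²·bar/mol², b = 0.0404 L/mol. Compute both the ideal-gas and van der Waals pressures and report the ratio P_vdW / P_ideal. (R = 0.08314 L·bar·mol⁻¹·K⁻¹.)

Ideal: P_ideal = RT/V_m = (0.08314)(454)/0.234 = 161.306 bar
vdW: P = RT/(V_m − b) − a/V_m² = 37.7456/0.193600 − 3.71/0.0547560 = 194.967 − 67.7551 = 127.212 bar
Ratio = 127.212/161.306 = 0.7886

P_vdW / P_ideal ≈ 0.7886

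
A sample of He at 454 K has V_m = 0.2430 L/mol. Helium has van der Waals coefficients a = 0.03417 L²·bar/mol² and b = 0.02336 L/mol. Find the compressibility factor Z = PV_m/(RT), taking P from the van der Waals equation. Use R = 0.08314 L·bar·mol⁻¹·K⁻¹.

P = RT/(V_m − b) − a/V_m² = (0.08314)(454)/(0.2430 − 0.02336) − 0.03417/(0.2430)²
  = 37.746/0.21964 − 0.57867 = 171.85 − 0.57867 = 171.27 bar
Z = PV_m/(RT) = (171.27)(0.2430)/((0.08314)(454)) = 41.619/37.746 = 1.103

Z ≈ 1.103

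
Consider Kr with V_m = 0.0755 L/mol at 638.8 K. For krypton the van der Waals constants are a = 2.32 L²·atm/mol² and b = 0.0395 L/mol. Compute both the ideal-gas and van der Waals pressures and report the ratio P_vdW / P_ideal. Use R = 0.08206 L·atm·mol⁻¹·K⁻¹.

P_vdW / P_ideal ≈ 1.511

Ideal: P_ideal = RT/V_m = (0.08206)(638.8)/0.0755 = 694.304 atm
vdW: P = RT/(V_m − b) − a/V_m² = 52.4199/0.0360000 − 2.32/0.00570025 = 1456.11 − 407.000 = 1049.11 atm
Ratio = 1049.11/694.304 = 1.511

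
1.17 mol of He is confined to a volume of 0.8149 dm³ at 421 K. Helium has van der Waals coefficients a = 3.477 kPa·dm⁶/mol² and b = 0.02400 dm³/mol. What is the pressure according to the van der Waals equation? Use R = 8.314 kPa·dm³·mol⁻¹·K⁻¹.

P = nRT/(V − nb) − a n²/V²
nRT/(V − nb) = (1.17)(8.314)(421)/(0.8149 − 1.17×0.02400) = 4095.2/0.78682 = 5204.7 kPa
a n²/V² = (3.477)(1.17)²/(0.8149)² = 7.1675 kPa
P = 5204.7 − 7.1675 = 5198 kPa

P ≈ 5198 kPa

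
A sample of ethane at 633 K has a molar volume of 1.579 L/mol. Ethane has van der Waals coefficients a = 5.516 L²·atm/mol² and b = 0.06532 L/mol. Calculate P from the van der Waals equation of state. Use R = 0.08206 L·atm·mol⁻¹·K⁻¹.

P = RT/(V_m − b) − a/V_m²
RT/(V_m − b) = (0.08206)(633)/(1.579 − 0.06532) = 51.944/1.5137 = 34.316 atm
a/V_m² = 5.516/(1.579)² = 2.2124 atm
P = 34.316 − 2.2124 = 32.10 atm

P ≈ 32.10 atm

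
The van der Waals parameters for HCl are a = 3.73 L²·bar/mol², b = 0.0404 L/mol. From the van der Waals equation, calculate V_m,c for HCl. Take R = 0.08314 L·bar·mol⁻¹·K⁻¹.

For a van der Waals gas, V_m,c = 3b.
V_m,c = 3×0.0404 = 0.1212 L/mol

V_m,c ≈ 0.1212 L/mol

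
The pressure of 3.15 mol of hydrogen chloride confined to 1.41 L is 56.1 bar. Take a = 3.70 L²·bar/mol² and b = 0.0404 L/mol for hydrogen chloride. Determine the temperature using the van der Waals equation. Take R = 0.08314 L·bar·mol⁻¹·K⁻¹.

T ≈ 365.2 K

T = (P + a n²/V²)(V − nb)/(nR)
P + a n²/V² = 56.1 + (3.70)(3.15)²/(1.41)² = 74.567 bar
V − nb = 1.41 − (3.15)(0.0404) = 1.2827 L
T = (74.567)(1.2827)/((3.15)(0.08314)) = 365.2 K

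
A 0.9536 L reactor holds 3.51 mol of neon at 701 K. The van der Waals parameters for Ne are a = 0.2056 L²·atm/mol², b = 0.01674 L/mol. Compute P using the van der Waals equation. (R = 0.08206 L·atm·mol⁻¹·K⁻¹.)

P ≈ 222.9 atm

P = nRT/(V − nb) − a n²/V²
nRT/(V − nb) = (3.51)(0.08206)(701)/(0.9536 − 3.51×0.01674) = 201.91/0.89484 = 225.64 atm
a n²/V² = (0.2056)(3.51)²/(0.9536)² = 2.7855 atm
P = 225.64 − 2.7855 = 222.9 atm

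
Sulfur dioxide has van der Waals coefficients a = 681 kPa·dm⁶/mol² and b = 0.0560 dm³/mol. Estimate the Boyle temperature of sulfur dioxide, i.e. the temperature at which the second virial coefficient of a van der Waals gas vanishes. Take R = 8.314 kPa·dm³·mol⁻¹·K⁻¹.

T_B ≈ 1463 K

For a van der Waals gas the second virial coefficient B₂ = b − a/(RT) vanishes at T_B = a/(Rb).
T_B = 681/(8.314×0.0560) = 681/0.46558 = 1463 K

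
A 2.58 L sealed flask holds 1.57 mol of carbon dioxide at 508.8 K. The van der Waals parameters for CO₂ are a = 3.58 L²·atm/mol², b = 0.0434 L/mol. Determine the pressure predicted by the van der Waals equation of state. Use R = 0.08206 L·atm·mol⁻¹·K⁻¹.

P ≈ 24.77 atm

P = nRT/(V − nb) − a n²/V²
nRT/(V − nb) = (1.57)(0.08206)(508.8)/(2.58 − 1.57×0.0434) = 65.551/2.5119 = 26.096 atm
a n²/V² = (3.58)(1.57)²/(2.58)² = 1.3257 atm
P = 26.096 − 1.3257 = 24.77 atm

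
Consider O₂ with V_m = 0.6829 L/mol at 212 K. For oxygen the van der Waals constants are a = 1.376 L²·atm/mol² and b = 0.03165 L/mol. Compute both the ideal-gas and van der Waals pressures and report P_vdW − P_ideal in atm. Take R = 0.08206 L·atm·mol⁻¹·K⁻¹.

ΔP ≈ -1.713 atm

Ideal: P_ideal = RT/V_m = (0.08206)(212)/0.6829 = 25.4748 atm
vdW: P = RT/(V_m − b) − a/V_m² = 17.3967/0.651250 − 1.376/0.466352 = 26.7128 − 2.95056 = 23.7622 atm
ΔP = 23.7622 − 25.4748 = -1.713 atm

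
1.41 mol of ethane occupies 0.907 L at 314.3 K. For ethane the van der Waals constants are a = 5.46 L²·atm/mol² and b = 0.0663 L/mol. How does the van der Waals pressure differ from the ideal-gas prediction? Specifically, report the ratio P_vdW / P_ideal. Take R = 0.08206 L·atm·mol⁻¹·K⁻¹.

Ideal: P_ideal = nRT/V = (1.41)(0.08206)(314.3)/0.907 = 40.0948 atm
vdW: P = nRT/(V − nb) − a n²/V² = 36.3660/0.813517 − 10.8550/0.822649 = 44.7022 − 13.1952 = 31.5070 atm
Ratio = 31.5070/40.0948 = 0.7858

P_vdW / P_ideal ≈ 0.7858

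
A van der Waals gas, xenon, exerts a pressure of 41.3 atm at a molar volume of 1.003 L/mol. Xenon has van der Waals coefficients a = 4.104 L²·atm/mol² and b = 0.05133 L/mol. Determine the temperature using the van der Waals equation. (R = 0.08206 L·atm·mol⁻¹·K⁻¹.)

T ≈ 526.3 K

T = (P + a/V_m²)(V_m − b)/R
P + a/V_m² = 41.3 + 4.104/(1.003)² = 45.379 atm
V_m − b = 1.003 − 0.05133 = 0.95167 L/mol
T = (45.379)(0.95167)/0.08206 = 526.3 K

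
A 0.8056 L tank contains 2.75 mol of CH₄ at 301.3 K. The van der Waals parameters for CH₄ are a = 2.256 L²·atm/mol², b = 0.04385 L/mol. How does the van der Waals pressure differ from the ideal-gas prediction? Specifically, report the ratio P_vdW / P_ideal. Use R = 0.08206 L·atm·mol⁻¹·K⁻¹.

P_vdW / P_ideal ≈ 0.8646

Ideal: P_ideal = nRT/V = (2.75)(0.08206)(301.3)/0.8056 = 84.4003 atm
vdW: P = nRT/(V − nb) − a n²/V² = 67.9929/0.685013 − 17.0610/0.648991 = 99.2578 − 26.2885 = 72.9693 atm
Ratio = 72.9693/84.4003 = 0.8646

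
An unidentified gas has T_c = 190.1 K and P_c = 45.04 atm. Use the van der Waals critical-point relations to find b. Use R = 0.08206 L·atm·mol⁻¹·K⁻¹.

b ≈ 0.04329 L/mol

From T_c = 8a/(27Rb) and P_c = a/(27b²): b = R T_c/(8 P_c).
b = (0.08206)(190.1)/(8×45.04) = 15.600/360.32 = 0.04329 L/mol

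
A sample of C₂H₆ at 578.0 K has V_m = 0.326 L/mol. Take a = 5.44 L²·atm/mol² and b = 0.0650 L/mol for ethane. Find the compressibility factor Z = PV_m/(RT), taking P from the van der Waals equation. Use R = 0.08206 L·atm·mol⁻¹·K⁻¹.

P = RT/(V_m − b) − a/V_m² = (0.08206)(578.0)/(0.326 − 0.0650) − 5.44/(0.326)²
  = 47.431/0.26100 − 51.187 = 181.73 − 51.187 = 130.54 atm
Z = PV_m/(RT) = (130.54)(0.326)/((0.08206)(578.0)) = 42.556/47.431 = 0.8972

Z ≈ 0.8972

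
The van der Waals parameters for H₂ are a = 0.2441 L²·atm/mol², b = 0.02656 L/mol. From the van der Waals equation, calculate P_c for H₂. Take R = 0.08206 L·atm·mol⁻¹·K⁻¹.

For a van der Waals gas, P_c = a/(27b²).
P_c = 0.2441/(27×(0.02656)²) = 0.2441/0.019047 = 12.82 atm

P_c ≈ 12.82 atm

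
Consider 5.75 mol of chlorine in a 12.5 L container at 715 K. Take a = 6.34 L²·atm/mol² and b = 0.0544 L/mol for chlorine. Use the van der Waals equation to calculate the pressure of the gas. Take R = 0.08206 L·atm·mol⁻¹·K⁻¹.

P = nRT/(V − nb) − a n²/V²
nRT/(V − nb) = (5.75)(0.08206)(715)/(12.5 − 5.75×0.0544) = 337.37/12.187 = 27.683 atm
a n²/V² = (6.34)(5.75)²/(12.5)² = 1.3415 atm
P = 27.683 − 1.3415 = 26.34 atm

P ≈ 26.34 atm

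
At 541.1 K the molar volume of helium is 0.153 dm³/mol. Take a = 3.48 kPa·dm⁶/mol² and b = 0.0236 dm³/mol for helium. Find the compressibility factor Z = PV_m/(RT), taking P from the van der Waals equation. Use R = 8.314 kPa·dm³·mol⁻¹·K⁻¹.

P = RT/(V_m − b) − a/V_m² = (8.314)(541.1)/(0.153 − 0.0236) − 3.48/(0.153)²
  = 4498.7/0.12940 − 148.66 = 34766 − 148.66 = 34617 kPa
Z = PV_m/(RT) = (34617)(0.153)/((8.314)(541.1)) = 5296.4/4498.7 = 1.177

Z ≈ 1.177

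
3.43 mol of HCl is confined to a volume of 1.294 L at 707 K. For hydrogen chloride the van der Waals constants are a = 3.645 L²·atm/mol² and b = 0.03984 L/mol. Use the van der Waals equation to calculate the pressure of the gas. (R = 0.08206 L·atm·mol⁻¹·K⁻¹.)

P ≈ 146.3 atm

P = nRT/(V − nb) − a n²/V²
nRT/(V − nb) = (3.43)(0.08206)(707)/(1.294 − 3.43×0.03984) = 199.00/1.1573 = 171.95 atm
a n²/V² = (3.645)(3.43)²/(1.294)² = 25.610 atm
P = 171.95 − 25.610 = 146.3 atm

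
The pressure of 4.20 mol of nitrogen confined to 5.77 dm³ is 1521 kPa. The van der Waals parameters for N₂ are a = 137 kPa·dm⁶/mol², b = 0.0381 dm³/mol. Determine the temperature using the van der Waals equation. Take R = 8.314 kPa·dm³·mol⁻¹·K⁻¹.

T ≈ 256.0 K

T = (P + a n²/V²)(V − nb)/(nR)
P + a n²/V² = 1521 + (137)(4.20)²/(5.77)² = 1593.6 kPa
V − nb = 5.77 − (4.20)(0.0381) = 5.6100 dm³
T = (1593.6)(5.6100)/((4.20)(8.314)) = 256.0 K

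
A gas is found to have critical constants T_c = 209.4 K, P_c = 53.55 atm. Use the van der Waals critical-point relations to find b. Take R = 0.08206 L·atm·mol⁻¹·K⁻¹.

b ≈ 0.04011 L/mol

From T_c = 8a/(27Rb) and P_c = a/(27b²): b = R T_c/(8 P_c).
b = (0.08206)(209.4)/(8×53.55) = 17.183/428.40 = 0.04011 L/mol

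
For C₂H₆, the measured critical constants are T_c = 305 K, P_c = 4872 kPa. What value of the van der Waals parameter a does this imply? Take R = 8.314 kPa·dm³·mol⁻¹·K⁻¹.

a ≈ 556.8 kPa·dm⁶/mol²

From T_c = 8a/(27Rb) and P_c = a/(27b²): a = 27 R² T_c²/(64 P_c).
a = 27×(8.314)²×(305)²/(64×4872) = 173613496/311808 = 556.8 kPa·dm⁶/mol²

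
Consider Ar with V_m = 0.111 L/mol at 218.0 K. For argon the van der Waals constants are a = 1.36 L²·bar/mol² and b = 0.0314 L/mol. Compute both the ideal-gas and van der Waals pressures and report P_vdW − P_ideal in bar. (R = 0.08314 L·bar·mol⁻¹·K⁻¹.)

ΔP ≈ -45.97 bar

Ideal: P_ideal = RT/V_m = (0.08314)(218.0)/0.111 = 163.284 bar
vdW: P = RT/(V_m − b) − a/V_m² = 18.1245/0.0796000 − 1.36/0.0123210 = 227.695 − 110.381 = 117.314 bar
ΔP = 117.314 − 163.284 = -45.97 bar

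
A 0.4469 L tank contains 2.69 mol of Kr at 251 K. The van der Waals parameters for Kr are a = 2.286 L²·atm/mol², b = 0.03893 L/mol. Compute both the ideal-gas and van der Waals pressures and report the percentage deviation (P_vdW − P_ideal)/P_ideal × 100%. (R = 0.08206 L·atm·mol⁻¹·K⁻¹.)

Ideal: P_ideal = nRT/V = (2.69)(0.08206)(251)/0.4469 = 123.979 atm
vdW: P = nRT/(V − nb) − a n²/V² = 55.4061/0.342178 − 16.5417/0.199720 = 161.922 − 82.8245 = 79.098 atm
% deviation = (79.098 − 123.979)/123.979 × 100% = -36.20%

-36.20 %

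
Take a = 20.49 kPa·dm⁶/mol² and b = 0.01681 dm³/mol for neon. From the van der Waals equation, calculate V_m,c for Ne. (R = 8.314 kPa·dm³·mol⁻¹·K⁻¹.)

For a van der Waals gas, V_m,c = 3b.
V_m,c = 3×0.01681 = 0.05043 dm³/mol

V_m,c ≈ 0.05043 dm³/mol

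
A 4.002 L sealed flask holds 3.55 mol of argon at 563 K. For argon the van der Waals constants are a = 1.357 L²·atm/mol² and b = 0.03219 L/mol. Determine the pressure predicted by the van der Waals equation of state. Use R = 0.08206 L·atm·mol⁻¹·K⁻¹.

P ≈ 41.12 atm

P = nRT/(V − nb) − a n²/V²
nRT/(V − nb) = (3.55)(0.08206)(563)/(4.002 − 3.55×0.03219) = 164.01/3.8877 = 42.187 atm
a n²/V² = (1.357)(3.55)²/(4.002)² = 1.0678 atm
P = 42.187 − 1.0678 = 41.12 atm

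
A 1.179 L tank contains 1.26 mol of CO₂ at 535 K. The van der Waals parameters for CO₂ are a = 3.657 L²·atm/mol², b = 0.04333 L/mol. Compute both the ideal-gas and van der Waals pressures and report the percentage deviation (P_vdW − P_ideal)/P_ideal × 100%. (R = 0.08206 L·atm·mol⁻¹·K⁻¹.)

Ideal: P_ideal = nRT/V = (1.26)(0.08206)(535)/1.179 = 46.9183 atm
vdW: P = nRT/(V − nb) − a n²/V² = 55.3166/1.12440 − 5.80585/1.39004 = 49.1965 − 4.17675 = 45.0198 atm
% deviation = (45.0198 − 46.9183)/46.9183 × 100% = -4.05%

-4.05 %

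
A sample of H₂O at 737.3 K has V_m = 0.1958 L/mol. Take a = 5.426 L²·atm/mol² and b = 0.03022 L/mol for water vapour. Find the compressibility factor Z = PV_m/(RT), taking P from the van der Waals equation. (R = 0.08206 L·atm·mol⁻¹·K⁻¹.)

Z ≈ 0.7245

P = RT/(V_m − b) − a/V_m² = (0.08206)(737.3)/(0.1958 − 0.03022) − 5.426/(0.1958)²
  = 60.503/0.16558 − 141.53 = 365.40 − 141.53 = 223.87 atm
Z = PV_m/(RT) = (223.87)(0.1958)/((0.08206)(737.3)) = 43.834/60.503 = 0.7245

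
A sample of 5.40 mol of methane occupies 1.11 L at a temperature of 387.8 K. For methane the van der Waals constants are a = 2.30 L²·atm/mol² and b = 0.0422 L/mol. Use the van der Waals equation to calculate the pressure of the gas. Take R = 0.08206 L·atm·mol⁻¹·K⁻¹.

P = nRT/(V − nb) − a n²/V²
nRT/(V − nb) = (5.40)(0.08206)(387.8)/(1.11 − 5.40×0.0422) = 171.84/0.88212 = 194.80 atm
a n²/V² = (2.30)(5.40)²/(1.11)² = 54.434 atm
P = 194.80 − 54.434 = 140.4 atm

P ≈ 140.4 atm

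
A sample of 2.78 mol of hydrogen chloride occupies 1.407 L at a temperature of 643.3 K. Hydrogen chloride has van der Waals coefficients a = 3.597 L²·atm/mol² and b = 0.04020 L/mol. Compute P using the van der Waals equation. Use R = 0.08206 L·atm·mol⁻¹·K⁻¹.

P ≈ 99.26 atm

P = nRT/(V − nb) − a n²/V²
nRT/(V − nb) = (2.78)(0.08206)(643.3)/(1.407 − 2.78×0.04020) = 146.75/1.2952 = 113.30 atm
a n²/V² = (3.597)(2.78)²/(1.407)² = 14.042 atm
P = 113.30 − 14.042 = 99.26 atm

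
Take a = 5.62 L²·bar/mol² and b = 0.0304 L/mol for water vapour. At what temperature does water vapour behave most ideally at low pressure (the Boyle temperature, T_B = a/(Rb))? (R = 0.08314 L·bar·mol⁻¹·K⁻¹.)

T_B ≈ 2224 K

For a van der Waals gas the second virial coefficient B₂ = b − a/(RT) vanishes at T_B = a/(Rb).
T_B = 5.62/(0.08314×0.0304) = 5.62/0.0025275 = 2224 K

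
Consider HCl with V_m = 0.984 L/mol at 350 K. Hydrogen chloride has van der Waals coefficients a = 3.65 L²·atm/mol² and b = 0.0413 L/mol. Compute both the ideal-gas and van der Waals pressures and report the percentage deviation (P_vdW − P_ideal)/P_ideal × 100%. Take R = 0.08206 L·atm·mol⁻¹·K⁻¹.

-8.53 %

Ideal: P_ideal = RT/V_m = (0.08206)(350)/0.984 = 29.1880 atm
vdW: P = RT/(V_m − b) − a/V_m² = 28.7210/0.942700 − 3.65/0.968256 = 30.4667 − 3.76966 = 26.6970 atm
% deviation = (26.6970 − 29.1880)/29.1880 × 100% = -8.53%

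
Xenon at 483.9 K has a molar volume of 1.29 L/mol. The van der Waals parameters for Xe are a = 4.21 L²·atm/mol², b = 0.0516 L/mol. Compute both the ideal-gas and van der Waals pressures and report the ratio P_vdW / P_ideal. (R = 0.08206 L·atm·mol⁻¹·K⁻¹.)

Ideal: P_ideal = RT/V_m = (0.08206)(483.9)/1.29 = 30.7820 atm
vdW: P = RT/(V_m − b) − a/V_m² = 39.7088/1.23840 − 4.21/1.66410 = 32.0646 − 2.52990 = 29.5347 atm
Ratio = 29.5347/30.7820 = 0.9595

P_vdW / P_ideal ≈ 0.9595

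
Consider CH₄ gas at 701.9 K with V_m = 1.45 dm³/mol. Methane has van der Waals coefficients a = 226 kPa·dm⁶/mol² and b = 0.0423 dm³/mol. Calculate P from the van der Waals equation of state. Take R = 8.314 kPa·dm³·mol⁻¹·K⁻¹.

P = RT/(V_m − b) − a/V_m²
RT/(V_m − b) = (8.314)(701.9)/(1.45 − 0.0423) = 5835.6/1.4077 = 4145.5 kPa
a/V_m² = 226/(1.45)² = 107.49 kPa
P = 4145.5 − 107.49 = 4038 kPa

P ≈ 4038 kPa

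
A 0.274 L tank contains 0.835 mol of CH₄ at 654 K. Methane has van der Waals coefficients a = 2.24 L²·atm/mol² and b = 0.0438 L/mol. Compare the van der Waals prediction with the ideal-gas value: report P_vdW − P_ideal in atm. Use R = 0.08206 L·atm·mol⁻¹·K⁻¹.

ΔP ≈ 4.39 atm

Ideal: P_ideal = nRT/V = (0.835)(0.08206)(654)/0.274 = 163.548 atm
vdW: P = nRT/(V − nb) − a n²/V² = 44.8121/0.237427 − 1.56178/0.0750760 = 188.741 − 20.8027 = 167.938 atm
ΔP = 167.938 − 163.548 = 4.39 atm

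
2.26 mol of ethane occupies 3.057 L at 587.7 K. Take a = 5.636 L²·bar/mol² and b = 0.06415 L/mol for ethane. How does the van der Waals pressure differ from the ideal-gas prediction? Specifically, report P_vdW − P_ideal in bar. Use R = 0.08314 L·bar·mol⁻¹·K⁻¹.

Ideal: P_ideal = nRT/V = (2.26)(0.08314)(587.7)/3.057 = 36.1226 bar
vdW: P = nRT/(V − nb) − a n²/V² = 110.427/2.91202 − 28.7864/9.34525 = 37.9211 − 3.08032 = 34.8408 bar
ΔP = 34.8408 − 36.1226 = -1.282 bar

ΔP ≈ -1.282 bar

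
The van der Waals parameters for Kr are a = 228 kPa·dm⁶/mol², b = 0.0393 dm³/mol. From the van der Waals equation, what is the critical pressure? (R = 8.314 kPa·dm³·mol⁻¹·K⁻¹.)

For a van der Waals gas, P_c = a/(27b²).
P_c = 228/(27×(0.0393)²) = 228/0.041701 = 5467 kPa

P_c ≈ 5467 kPa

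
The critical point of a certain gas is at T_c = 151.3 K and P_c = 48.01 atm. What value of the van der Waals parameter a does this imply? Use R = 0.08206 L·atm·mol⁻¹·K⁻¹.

From T_c = 8a/(27Rb) and P_c = a/(27b²): a = 27 R² T_c²/(64 P_c).
a = 27×(0.08206)²×(151.3)²/(64×48.01) = 4162.0/3072.6 = 1.355 L²·atm/mol²

a ≈ 1.355 L²·atm/mol²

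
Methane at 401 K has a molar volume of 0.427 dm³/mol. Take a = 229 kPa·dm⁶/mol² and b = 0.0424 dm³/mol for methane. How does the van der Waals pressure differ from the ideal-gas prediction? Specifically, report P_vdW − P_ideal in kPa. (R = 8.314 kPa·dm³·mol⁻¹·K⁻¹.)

Ideal: P_ideal = RT/V_m = (8.314)(401)/0.427 = 7807.76 kPa
vdW: P = RT/(V_m − b) − a/V_m² = 3333.91/0.384600 − 229/0.182329 = 8668.51 − 1255.97 = 7412.54 kPa
ΔP = 7412.54 − 7807.76 = -395.2 kPa

ΔP ≈ -395.2 kPa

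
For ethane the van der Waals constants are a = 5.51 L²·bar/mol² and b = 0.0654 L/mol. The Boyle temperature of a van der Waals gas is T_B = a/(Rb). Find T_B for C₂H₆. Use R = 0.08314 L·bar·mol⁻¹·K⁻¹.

T_B ≈ 1013 K

For a van der Waals gas the second virial coefficient B₂ = b − a/(RT) vanishes at T_B = a/(Rb).
T_B = 5.51/(0.08314×0.0654) = 5.51/0.0054374 = 1013 K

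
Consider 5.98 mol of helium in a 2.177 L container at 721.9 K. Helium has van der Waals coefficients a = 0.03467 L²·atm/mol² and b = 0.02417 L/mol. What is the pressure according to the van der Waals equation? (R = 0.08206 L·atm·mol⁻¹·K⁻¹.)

P = nRT/(V − nb) − a n²/V²
nRT/(V − nb) = (5.98)(0.08206)(721.9)/(2.177 − 5.98×0.02417) = 354.25/2.0325 = 174.29 atm
a n²/V² = (0.03467)(5.98)²/(2.177)² = 0.26160 atm
P = 174.29 − 0.26160 = 174.0 atm

P ≈ 174.0 atm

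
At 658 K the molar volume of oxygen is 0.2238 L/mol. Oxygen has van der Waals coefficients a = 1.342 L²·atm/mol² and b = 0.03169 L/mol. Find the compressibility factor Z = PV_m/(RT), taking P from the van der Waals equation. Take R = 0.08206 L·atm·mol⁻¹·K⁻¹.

P = RT/(V_m − b) − a/V_m² = (0.08206)(658)/(0.2238 − 0.03169) − 1.342/(0.2238)²
  = 53.995/0.19211 − 26.794 = 281.06 − 26.794 = 254.27 atm
Z = PV_m/(RT) = (254.27)(0.2238)/((0.08206)(658)) = 56.906/53.995 = 1.054

Z ≈ 1.054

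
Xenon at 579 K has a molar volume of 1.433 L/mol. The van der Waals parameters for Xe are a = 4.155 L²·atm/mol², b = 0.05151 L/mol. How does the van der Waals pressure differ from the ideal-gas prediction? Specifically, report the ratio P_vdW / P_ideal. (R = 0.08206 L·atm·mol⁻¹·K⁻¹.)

P_vdW / P_ideal ≈ 0.9763

Ideal: P_ideal = RT/V_m = (0.08206)(579)/1.433 = 33.1561 atm
vdW: P = RT/(V_m − b) − a/V_m² = 47.5127/1.38149 − 4.155/2.05349 = 34.3924 − 2.02338 = 32.3690 atm
Ratio = 32.3690/33.1561 = 0.9763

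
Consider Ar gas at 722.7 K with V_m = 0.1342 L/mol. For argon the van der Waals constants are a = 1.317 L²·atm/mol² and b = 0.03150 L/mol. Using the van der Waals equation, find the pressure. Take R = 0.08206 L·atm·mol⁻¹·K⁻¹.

P = RT/(V_m − b) − a/V_m²
RT/(V_m − b) = (0.08206)(722.7)/(0.1342 − 0.03150) = 59.305/0.10270 = 577.46 atm
a/V_m² = 1.317/(0.1342)² = 73.128 atm
P = 577.46 − 73.128 = 504.3 atm

P ≈ 504.3 atm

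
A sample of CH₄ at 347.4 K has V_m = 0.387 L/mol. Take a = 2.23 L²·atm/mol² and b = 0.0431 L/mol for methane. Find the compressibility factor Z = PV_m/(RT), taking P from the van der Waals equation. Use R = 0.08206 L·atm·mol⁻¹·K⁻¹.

P = RT/(V_m − b) − a/V_m² = (0.08206)(347.4)/(0.387 − 0.0431) − 2.23/(0.387)²
  = 28.508/0.34390 − 14.890 = 82.896 − 14.890 = 68.006 atm
Z = PV_m/(RT) = (68.006)(0.387)/((0.08206)(347.4)) = 26.318/28.508 = 0.9232

Z ≈ 0.9232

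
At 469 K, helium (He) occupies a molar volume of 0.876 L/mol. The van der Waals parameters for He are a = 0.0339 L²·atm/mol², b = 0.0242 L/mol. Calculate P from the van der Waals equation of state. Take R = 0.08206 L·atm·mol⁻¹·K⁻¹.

P = RT/(V_m − b) − a/V_m²
RT/(V_m − b) = (0.08206)(469)/(0.876 − 0.0242) = 38.486/0.85180 = 45.182 atm
a/V_m² = 0.0339/(0.876)² = 0.044177 atm
P = 45.182 − 0.044177 = 45.14 atm

P ≈ 45.14 atm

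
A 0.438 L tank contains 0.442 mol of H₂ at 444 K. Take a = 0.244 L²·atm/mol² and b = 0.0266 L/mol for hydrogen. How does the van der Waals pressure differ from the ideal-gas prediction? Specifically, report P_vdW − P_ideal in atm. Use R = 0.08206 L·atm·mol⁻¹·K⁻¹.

Ideal: P_ideal = nRT/V = (0.442)(0.08206)(444)/0.438 = 36.7674 atm
vdW: P = nRT/(V − nb) − a n²/V² = 16.1041/0.426243 − 0.0476688/0.191844 = 37.7815 − 0.248477 = 37.5330 atm
ΔP = 37.5330 − 36.7674 = 0.766 atm

ΔP ≈ 0.766 atm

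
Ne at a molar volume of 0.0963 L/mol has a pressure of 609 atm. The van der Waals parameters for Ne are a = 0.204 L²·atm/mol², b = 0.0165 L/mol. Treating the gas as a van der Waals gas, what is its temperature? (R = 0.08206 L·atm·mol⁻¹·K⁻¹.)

T = (P + a/V_m²)(V_m − b)/R
P + a/V_m² = 609 + 0.204/(0.0963)² = 631.00 atm
V_m − b = 0.0963 − 0.0165 = 0.079800 L/mol
T = (631.00)(0.079800)/0.08206 = 613.6 K

T ≈ 613.6 K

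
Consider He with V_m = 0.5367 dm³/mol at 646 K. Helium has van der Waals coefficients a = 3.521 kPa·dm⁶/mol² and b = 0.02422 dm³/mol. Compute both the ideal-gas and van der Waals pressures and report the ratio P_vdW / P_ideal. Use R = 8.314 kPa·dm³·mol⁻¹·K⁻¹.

P_vdW / P_ideal ≈ 1.046

Ideal: P_ideal = RT/V_m = (8.314)(646)/0.5367 = 10007.2 kPa
vdW: P = RT/(V_m − b) − a/V_m² = 5370.84/0.512480 − 3.521/0.288047 = 10480.1 − 12.2237 = 10467.9 kPa
Ratio = 10467.9/10007.2 = 1.046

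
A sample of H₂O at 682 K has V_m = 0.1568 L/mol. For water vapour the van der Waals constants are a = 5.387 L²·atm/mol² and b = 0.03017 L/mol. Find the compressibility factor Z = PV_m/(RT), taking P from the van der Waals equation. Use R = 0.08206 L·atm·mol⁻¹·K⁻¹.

P = RT/(V_m − b) − a/V_m² = (0.08206)(682)/(0.1568 − 0.03017) − 5.387/(0.1568)²
  = 55.965/0.12663 − 219.11 = 441.96 − 219.11 = 222.85 atm
Z = PV_m/(RT) = (222.85)(0.1568)/((0.08206)(682)) = 34.943/55.965 = 0.6244

Z ≈ 0.6244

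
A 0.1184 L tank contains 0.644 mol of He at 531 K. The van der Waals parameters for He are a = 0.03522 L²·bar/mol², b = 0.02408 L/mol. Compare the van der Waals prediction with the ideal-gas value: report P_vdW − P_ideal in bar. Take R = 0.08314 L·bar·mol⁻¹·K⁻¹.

ΔP ≈ 35.15 bar

Ideal: P_ideal = nRT/V = (0.644)(0.08314)(531)/0.1184 = 240.126 bar
vdW: P = nRT/(V − nb) − a n²/V² = 28.4309/0.102892 − 0.0146070/0.0140186 = 276.318 − 1.04197 = 275.276 bar
ΔP = 275.276 − 240.126 = 35.15 bar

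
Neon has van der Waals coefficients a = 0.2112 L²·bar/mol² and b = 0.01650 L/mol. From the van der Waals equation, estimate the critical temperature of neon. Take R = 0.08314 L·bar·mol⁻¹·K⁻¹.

For a van der Waals gas, T_c = 8a/(27Rb).
T_c = 8×0.2112/(27×0.08314×0.01650) = 1.6896/0.037039 = 45.62 K

T_c ≈ 45.62 K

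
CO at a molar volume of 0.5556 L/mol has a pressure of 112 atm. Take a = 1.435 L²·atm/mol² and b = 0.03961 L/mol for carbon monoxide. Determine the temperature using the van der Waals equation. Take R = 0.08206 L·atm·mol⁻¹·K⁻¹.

T ≈ 733.5 K

T = (P + a/V_m²)(V_m − b)/R
P + a/V_m² = 112 + 1.435/(0.5556)² = 116.65 atm
V_m − b = 0.5556 − 0.03961 = 0.51599 L/mol
T = (116.65)(0.51599)/0.08206 = 733.5 K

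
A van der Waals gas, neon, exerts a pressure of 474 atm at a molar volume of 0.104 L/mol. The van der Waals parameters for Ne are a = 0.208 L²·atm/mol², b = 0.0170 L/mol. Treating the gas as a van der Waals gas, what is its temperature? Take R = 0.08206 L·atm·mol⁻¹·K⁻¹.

T ≈ 522.9 K

T = (P + a/V_m²)(V_m − b)/R
P + a/V_m² = 474 + 0.208/(0.104)² = 493.23 atm
V_m − b = 0.104 − 0.0170 = 0.087000 L/mol
T = (493.23)(0.087000)/0.08206 = 522.9 K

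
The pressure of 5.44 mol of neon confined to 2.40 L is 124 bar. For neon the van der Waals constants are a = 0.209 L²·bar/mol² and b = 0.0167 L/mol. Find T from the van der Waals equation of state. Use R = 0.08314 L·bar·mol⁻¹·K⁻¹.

T = (P + a n²/V²)(V − nb)/(nR)
P + a n²/V² = 124 + (0.209)(5.44)²/(2.40)² = 125.07 bar
V − nb = 2.40 − (5.44)(0.0167) = 2.3092 L
T = (125.07)(2.3092)/((5.44)(0.08314)) = 638.6 K

T ≈ 638.6 K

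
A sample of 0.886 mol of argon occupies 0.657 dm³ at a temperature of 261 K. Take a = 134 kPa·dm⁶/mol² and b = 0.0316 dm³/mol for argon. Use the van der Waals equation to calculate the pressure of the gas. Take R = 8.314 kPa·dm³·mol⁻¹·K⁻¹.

P ≈ 2813 kPa

P = nRT/(V − nb) − a n²/V²
nRT/(V − nb) = (0.886)(8.314)(261)/(0.657 − 0.886×0.0316) = 1922.6/0.62900 = 3056.6 kPa
a n²/V² = (134)(0.886)²/(0.657)² = 243.69 kPa
P = 3056.6 − 243.69 = 2813 kPa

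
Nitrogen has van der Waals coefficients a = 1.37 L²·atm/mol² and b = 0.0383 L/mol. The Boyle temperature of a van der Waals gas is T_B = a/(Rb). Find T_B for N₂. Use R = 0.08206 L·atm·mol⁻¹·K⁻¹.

For a van der Waals gas the second virial coefficient B₂ = b − a/(RT) vanishes at T_B = a/(Rb).
T_B = 1.37/(0.08206×0.0383) = 1.37/0.0031429 = 435.9 K

T_B ≈ 435.9 K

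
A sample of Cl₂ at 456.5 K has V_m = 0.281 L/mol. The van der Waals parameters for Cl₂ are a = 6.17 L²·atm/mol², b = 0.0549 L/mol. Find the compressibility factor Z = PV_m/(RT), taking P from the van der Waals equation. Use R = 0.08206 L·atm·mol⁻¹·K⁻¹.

P = RT/(V_m − b) − a/V_m² = (0.08206)(456.5)/(0.281 − 0.0549) − 6.17/(0.281)²
  = 37.460/0.22610 − 78.140 = 165.68 − 78.140 = 87.54 atm
Z = PV_m/(RT) = (87.54)(0.281)/((0.08206)(456.5)) = 24.599/37.460 = 0.6567

Z ≈ 0.6567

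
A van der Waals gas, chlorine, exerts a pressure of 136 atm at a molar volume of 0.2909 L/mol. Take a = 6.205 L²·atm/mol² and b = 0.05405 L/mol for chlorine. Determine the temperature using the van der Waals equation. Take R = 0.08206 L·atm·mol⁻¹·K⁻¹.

T ≈ 604.2 K

T = (P + a/V_m²)(V_m − b)/R
P + a/V_m² = 136 + 6.205/(0.2909)² = 209.33 atm
V_m − b = 0.2909 − 0.05405 = 0.23685 L/mol
T = (209.33)(0.23685)/0.08206 = 604.2 K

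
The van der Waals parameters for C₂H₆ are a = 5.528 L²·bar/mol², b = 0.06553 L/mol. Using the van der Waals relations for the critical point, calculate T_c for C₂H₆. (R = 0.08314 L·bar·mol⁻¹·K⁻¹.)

T_c ≈ 300.6 K

For a van der Waals gas, T_c = 8a/(27Rb).
T_c = 8×5.528/(27×0.08314×0.06553) = 44.224/0.14710 = 300.6 K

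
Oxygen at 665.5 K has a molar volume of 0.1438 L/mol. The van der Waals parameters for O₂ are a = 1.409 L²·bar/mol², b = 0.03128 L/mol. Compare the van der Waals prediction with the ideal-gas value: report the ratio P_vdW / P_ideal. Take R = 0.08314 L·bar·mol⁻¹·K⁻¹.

P_vdW / P_ideal ≈ 1.101

Ideal: P_ideal = RT/V_m = (0.08314)(665.5)/0.1438 = 384.768 bar
vdW: P = RT/(V_m − b) − a/V_m² = 55.3297/0.112520 − 1.409/0.0206784 = 491.732 − 68.1387 = 423.593 bar
Ratio = 423.593/384.768 = 1.101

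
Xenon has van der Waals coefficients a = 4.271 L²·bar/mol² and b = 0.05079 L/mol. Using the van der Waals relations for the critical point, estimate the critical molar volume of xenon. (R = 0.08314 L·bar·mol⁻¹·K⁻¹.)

V_m,c ≈ 0.1524 L/mol

For a van der Waals gas, V_m,c = 3b.
V_m,c = 3×0.05079 = 0.1524 L/mol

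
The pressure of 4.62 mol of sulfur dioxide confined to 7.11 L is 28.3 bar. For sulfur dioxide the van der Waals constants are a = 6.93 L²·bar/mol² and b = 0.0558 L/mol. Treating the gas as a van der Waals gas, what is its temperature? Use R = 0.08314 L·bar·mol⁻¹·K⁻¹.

T = (P + a n²/V²)(V − nb)/(nR)
P + a n²/V² = 28.3 + (6.93)(4.62)²/(7.11)² = 31.226 bar
V − nb = 7.11 − (4.62)(0.0558) = 6.8522 L
T = (31.226)(6.8522)/((4.62)(0.08314)) = 557.1 K

T ≈ 557.1 K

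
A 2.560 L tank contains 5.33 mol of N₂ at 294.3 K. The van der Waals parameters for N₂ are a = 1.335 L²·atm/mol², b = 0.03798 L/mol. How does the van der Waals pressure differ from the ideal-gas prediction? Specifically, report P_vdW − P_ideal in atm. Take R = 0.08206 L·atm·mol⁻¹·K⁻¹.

ΔP ≈ -1.470 atm

Ideal: P_ideal = nRT/V = (5.33)(0.08206)(294.3)/2.560 = 50.2816 atm
vdW: P = nRT/(V − nb) − a n²/V² = 128.721/2.35757 − 37.9259/6.55360 = 54.5990 − 5.78703 = 48.8120 atm
ΔP = 48.8120 − 50.2816 = -1.470 atm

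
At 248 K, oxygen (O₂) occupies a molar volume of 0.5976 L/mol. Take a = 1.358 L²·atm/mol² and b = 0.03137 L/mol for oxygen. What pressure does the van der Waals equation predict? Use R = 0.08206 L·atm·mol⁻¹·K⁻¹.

P = RT/(V_m − b) − a/V_m²
RT/(V_m − b) = (0.08206)(248)/(0.5976 − 0.03137) = 20.351/0.56623 = 35.941 atm
a/V_m² = 1.358/(0.5976)² = 3.8026 atm
P = 35.941 − 3.8026 = 32.14 atm

P ≈ 32.14 atm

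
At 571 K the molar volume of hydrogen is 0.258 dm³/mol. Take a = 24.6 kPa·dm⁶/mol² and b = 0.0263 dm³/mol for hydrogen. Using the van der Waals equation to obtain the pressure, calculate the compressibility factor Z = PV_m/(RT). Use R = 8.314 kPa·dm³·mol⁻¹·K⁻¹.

P = RT/(V_m − b) − a/V_m² = (8.314)(571)/(0.258 − 0.0263) − 24.6/(0.258)²
  = 4747.3/0.23170 − 369.57 = 20489 − 369.57 = 20119 kPa
Z = PV_m/(RT) = (20119)(0.258)/((8.314)(571)) = 5190.7/4747.3 = 1.093

Z ≈ 1.093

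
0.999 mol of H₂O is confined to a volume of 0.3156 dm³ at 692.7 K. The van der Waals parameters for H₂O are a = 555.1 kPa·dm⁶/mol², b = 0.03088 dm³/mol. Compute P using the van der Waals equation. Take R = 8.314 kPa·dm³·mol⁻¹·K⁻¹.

P = nRT/(V − nb) − a n²/V²
nRT/(V − nb) = (0.999)(8.314)(692.7)/(0.3156 − 0.999×0.03088) = 5753.3/0.28475 = 20205 kPa
a n²/V² = (555.1)(0.999)²/(0.3156)² = 5562.0 kPa
P = 20205 − 5562.0 = 14643 kPa

P ≈ 14643 kPa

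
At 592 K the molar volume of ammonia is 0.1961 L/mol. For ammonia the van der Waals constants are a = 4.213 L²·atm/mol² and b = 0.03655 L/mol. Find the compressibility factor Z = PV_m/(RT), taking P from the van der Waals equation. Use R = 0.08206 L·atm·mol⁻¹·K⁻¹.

Z ≈ 0.7868

P = RT/(V_m − b) − a/V_m² = (0.08206)(592)/(0.1961 − 0.03655) − 4.213/(0.1961)²
  = 48.580/0.15955 − 109.56 = 304.48 − 109.56 = 194.92 atm
Z = PV_m/(RT) = (194.92)(0.1961)/((0.08206)(592)) = 38.224/48.580 = 0.7868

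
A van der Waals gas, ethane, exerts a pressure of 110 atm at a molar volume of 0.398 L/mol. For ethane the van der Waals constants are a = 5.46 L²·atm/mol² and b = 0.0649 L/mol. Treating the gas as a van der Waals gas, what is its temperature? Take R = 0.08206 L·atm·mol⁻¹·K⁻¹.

T ≈ 586.4 K

T = (P + a/V_m²)(V_m − b)/R
P + a/V_m² = 110 + 5.46/(0.398)² = 144.47 atm
V_m − b = 0.398 − 0.0649 = 0.33310 L/mol
T = (144.47)(0.33310)/0.08206 = 586.4 K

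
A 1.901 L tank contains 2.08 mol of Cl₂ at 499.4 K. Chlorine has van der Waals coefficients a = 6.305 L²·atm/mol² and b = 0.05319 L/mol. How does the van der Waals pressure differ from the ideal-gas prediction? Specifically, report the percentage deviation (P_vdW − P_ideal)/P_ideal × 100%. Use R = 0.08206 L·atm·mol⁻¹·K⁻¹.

Ideal: P_ideal = nRT/V = (2.08)(0.08206)(499.4)/1.901 = 44.8396 atm
vdW: P = nRT/(V − nb) − a n²/V² = 85.2400/1.79036 − 27.2780/3.61380 = 47.6105 − 7.54829 = 40.0622 atm
% deviation = (40.0622 − 44.8396)/44.8396 × 100% = -10.65%

-10.65 %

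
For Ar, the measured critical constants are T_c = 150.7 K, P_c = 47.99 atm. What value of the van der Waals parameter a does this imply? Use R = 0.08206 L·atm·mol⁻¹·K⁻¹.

From T_c = 8a/(27Rb) and P_c = a/(27b²): a = 27 R² T_c²/(64 P_c).
a = 27×(0.08206)²×(150.7)²/(64×47.99) = 4129.1/3071.4 = 1.344 L²·atm/mol²

a ≈ 1.344 L²·atm/mol²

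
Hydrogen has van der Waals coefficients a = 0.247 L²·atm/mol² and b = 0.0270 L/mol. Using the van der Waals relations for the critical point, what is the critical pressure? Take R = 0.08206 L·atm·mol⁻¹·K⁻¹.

P_c ≈ 12.55 atm

For a van der Waals gas, P_c = a/(27b²).
P_c = 0.247/(27×(0.0270)²) = 0.247/0.019683 = 12.55 atm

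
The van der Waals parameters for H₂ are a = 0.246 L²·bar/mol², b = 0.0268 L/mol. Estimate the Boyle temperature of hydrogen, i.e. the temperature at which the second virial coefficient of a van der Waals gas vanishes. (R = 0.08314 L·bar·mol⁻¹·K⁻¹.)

T_B ≈ 110.4 K

For a van der Waals gas the second virial coefficient B₂ = b − a/(RT) vanishes at T_B = a/(Rb).
T_B = 0.246/(0.08314×0.0268) = 0.246/0.0022282 = 110.4 K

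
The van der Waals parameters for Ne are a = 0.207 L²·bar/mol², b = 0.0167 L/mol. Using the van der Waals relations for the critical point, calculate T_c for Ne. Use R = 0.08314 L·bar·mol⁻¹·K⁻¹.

For a van der Waals gas, T_c = 8a/(27Rb).
T_c = 8×0.207/(27×0.08314×0.0167) = 1.6560/0.037488 = 44.17 K

T_c ≈ 44.17 K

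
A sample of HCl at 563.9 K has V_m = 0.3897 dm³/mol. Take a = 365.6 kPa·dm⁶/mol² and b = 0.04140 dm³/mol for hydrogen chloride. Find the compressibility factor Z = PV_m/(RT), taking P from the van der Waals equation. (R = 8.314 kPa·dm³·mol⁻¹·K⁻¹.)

P = RT/(V_m − b) − a/V_m² = (8.314)(563.9)/(0.3897 − 0.04140) − 365.6/(0.3897)²
  = 4688.3/0.34830 − 2407.4 = 13461 − 2407.4 = 11054 kPa
Z = PV_m/(RT) = (11054)(0.3897)/((8.314)(563.9)) = 4307.7/4688.3 = 0.9188

Z ≈ 0.9188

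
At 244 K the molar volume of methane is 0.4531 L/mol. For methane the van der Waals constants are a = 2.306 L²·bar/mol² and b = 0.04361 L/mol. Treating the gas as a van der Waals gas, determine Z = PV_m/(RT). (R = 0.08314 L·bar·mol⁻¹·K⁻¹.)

P = RT/(V_m − b) − a/V_m² = (0.08314)(244)/(0.4531 − 0.04361) − 2.306/(0.4531)²
  = 20.286/0.40949 − 11.232 = 49.540 − 11.232 = 38.308 bar
Z = PV_m/(RT) = (38.308)(0.4531)/((0.08314)(244)) = 17.357/20.286 = 0.8556

Z ≈ 0.8556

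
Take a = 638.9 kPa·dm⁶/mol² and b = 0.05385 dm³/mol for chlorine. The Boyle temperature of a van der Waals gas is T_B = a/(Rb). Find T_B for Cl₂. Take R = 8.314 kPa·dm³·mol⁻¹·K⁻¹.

T_B ≈ 1427 K

For a van der Waals gas the second virial coefficient B₂ = b − a/(RT) vanishes at T_B = a/(Rb).
T_B = 638.9/(8.314×0.05385) = 638.9/0.44771 = 1427 K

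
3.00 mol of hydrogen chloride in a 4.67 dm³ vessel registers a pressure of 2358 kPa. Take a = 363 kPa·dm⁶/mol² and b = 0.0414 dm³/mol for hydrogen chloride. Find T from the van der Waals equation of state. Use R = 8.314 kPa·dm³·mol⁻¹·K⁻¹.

T ≈ 457.1 K

T = (P + a n²/V²)(V − nb)/(nR)
P + a n²/V² = 2358 + (363)(3.00)²/(4.67)² = 2507.8 kPa
V − nb = 4.67 − (3.00)(0.0414) = 4.5458 dm³
T = (2507.8)(4.5458)/((3.00)(8.314)) = 457.1 K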